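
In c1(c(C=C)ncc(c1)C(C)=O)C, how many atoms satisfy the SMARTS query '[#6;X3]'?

8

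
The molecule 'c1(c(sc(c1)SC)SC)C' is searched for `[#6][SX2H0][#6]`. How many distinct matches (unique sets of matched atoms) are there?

2

[#6][SX2H0][#6] is the SMARTS for a thioether: an aliphatic sulfur bridging two carbons with no H on the sulfur.
The molecule carries 2 separate instances of a methylthio ether (-SCH3) meeting every constraint; each maps to a distinct set of atoms, giving 2 matches.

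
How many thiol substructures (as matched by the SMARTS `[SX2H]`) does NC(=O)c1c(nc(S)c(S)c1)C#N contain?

[SX2H] is the SMARTS for a thiol: an aliphatic sulfur with two connections, one being H.
The molecule carries 2 separate instances of a thiol (-SH) meeting every constraint; each maps to a distinct set of atoms, giving 2 matches.

2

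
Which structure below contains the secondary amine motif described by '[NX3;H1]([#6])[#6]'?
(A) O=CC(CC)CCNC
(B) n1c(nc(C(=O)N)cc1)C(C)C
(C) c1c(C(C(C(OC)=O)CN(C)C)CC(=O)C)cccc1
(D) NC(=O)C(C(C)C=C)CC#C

[NX3;H1]([#6])[#6] describes a trivalent nitrogen with one H, bonded to two carbons (a secondary amine).
(A) contains an N-methylamino group (-NHCH3), which satisfies every atom and bond constraint.
(B) has a primary amide (-C(=O)NH2) but the -C(=O)NH2 nitrogen has H2, not H1.
(C) has a dimethylamino group (-N(CH3)2) but the nitrogen has H0, not H1.
(D) has a primary amide (-C(=O)NH2) but the -C(=O)NH2 nitrogen has H2, not H1.
So the answer is (A).

A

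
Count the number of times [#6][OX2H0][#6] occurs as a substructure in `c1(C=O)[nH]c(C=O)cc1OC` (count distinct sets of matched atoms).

1

[#6][OX2H0][#6] is the SMARTS for an ether: an aliphatic oxygen bridging two carbons with no H on the oxygen.
Exactly one fragment in the molecule meets all constraints, giving 1 match.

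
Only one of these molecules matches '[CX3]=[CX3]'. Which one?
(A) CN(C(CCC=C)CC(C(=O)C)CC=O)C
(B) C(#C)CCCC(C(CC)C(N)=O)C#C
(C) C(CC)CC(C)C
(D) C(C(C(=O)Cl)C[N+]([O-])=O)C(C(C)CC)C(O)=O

A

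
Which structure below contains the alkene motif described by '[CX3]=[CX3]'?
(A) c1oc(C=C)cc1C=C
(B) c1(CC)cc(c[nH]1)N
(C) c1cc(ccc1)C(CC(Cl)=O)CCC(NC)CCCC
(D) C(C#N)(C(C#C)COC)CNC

[CX3]=[CX3] describes a non-aromatic C=C double bond between two sp2 carbons (an alkene).
(A) contains a vinyl group (-CH=CH2), which satisfies every atom and bond constraint.
(B) has an ethyl group (-CH2CH3) but its C-C bond is a single bond between CX4 carbons, not CX3=CX3.
(C) has an ethyl group (-CH2CH3) but its C-C bond is a single bond between CX4 carbons, not CX3=CX3.
(D) has an ethynyl group (-C#CH) but the C-C bond is a triple bond, not a double bond.
So the answer is (A).

A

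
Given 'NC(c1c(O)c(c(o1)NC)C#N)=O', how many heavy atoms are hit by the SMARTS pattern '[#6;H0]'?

The query [#6;H0] means: any carbon with no attached hydrogen.
Check the 13 heavy atoms by environment: 1× o (aromatic, H0) → no; 4× c (aromatic, H0) → match; 1× O (H1) → no; 2× C (H0) → match; 1× O (H0) → no; 1× N (H2) → no; 1× N (H0) → no; 1× N (H1) → no; 1× C (H3) → no.
Summing the matching environments: 4 + 2 = 6 matching atoms.

6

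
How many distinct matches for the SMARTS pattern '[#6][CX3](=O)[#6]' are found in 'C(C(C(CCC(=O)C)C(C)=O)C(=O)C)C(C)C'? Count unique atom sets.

3

[#6][CX3](=O)[#6] is the SMARTS for a ketone: a carbonyl carbon (no H) flanked by two carbons.
The molecule carries 3 separate instances of an acetyl/ketone group (-C(=O)CH3) meeting every constraint; each maps to a distinct set of atoms, giving 3 matches.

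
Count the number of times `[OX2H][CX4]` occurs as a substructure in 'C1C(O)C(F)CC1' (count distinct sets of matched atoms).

1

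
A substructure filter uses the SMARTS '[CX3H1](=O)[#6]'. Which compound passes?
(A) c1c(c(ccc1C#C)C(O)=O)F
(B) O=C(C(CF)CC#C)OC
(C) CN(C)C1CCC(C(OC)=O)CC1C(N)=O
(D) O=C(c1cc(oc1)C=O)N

D

[CX3H1](=O)[#6] describes an sp2 carbon with one H, double-bonded to O and single-bonded to carbon (an aldehyde).
(A) has a carboxylic acid group (-C(=O)OH) but the carbonyl carbon has H0 and is bonded to O, not H1.
(B) has a methyl-ester group (-C(=O)OCH3) but the carbonyl carbon has H0, not H1.
(C) has a methyl-ester group (-C(=O)OCH3) but the carbonyl carbon has H0, not H1.
(D) contains an aldehyde (-CHO), which satisfies every atom and bond constraint.
So the answer is (D).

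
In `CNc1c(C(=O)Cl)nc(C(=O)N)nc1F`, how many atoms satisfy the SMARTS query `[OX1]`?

Check the 15 heavy atoms by environment: 2× n (aromatic, X2) → no; 4× c (aromatic, X3) → no; 2× C (X3) → no; 2× O (X1) → match; 2× N (X3) → no; 1× Cl (X1) → no; 1× C (X4) → no; 1× F (X1) → no.
That gives 2 matching atoms.

2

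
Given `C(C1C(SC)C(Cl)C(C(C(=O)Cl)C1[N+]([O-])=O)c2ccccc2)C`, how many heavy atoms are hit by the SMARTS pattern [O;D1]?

3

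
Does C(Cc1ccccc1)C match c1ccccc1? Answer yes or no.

The pattern c1ccccc1 describes six aromatic carbons in a ring — a benzene ring.
The molecule carries a phenyl ring, whose atoms satisfy every constraint of the query, so the pattern matches.

Yes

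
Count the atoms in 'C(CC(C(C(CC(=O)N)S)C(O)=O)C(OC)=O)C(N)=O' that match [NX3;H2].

Check the 20 heavy atoms by environment: 3× C (H2, X4) → no; 3× C (H1, X4) → no; 1× S (H1, X2) → no; 4× C (H0, X3) → no; 4× O (H0, X1) → no; 2× N (H2, X3) → match; 1× O (H0, X2) → no; 1× C (H3, X4) → no; 1× O (H1, X2) → no.
That gives 2 matching atoms.

2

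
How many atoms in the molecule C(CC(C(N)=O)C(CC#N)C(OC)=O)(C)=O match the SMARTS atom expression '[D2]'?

4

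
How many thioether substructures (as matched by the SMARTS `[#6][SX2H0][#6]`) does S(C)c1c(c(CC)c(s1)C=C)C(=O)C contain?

[#6][SX2H0][#6] is the SMARTS for a thioether: an aliphatic sulfur bridging two carbons with no H on the sulfur.
Exactly one fragment in the molecule meets all constraints, giving 1 match.

1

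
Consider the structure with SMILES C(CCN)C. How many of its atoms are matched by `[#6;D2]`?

Check the 5 heavy atoms by environment: 3× C (D2) → match; 1× C (D1) → no; 1× N (D1) → no.
That gives 3 matching atoms.

3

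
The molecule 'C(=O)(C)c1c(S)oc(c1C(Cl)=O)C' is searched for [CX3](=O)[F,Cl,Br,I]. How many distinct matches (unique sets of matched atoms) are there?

[CX3](=O)[F,Cl,Br,I] is the SMARTS for an acyl halide: a carbonyl carbon bonded to a halogen.
Exactly one fragment in the molecule meets all constraints, giving 1 match.

1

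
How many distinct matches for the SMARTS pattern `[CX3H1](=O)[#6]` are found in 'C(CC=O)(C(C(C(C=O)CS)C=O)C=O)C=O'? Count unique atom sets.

5

[CX3H1](=O)[#6] is the SMARTS for an aldehyde: an sp2 carbon with one H, double-bonded to O and single-bonded to carbon.
The molecule carries 5 separate instances of an aldehyde (-CHO) meeting every constraint; each maps to a distinct set of atoms, giving 5 matches.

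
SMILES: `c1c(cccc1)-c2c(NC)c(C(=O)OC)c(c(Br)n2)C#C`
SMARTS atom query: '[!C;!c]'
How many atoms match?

Check the 21 heavy atoms by environment: 1× n (aromatic) → match; 11× c (aromatic) → no; 1× Br → match; 5× C → no; 2× O → match; 1× N → match.
Summing the matching environments: 1 + 1 + 2 + 1 = 5 matching atoms.

5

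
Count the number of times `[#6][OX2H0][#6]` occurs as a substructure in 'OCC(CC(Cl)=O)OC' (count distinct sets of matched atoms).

[#6][OX2H0][#6] is the SMARTS for an ether: an aliphatic oxygen bridging two carbons with no H on the oxygen.
Exactly one fragment in the molecule meets all constraints, giving 1 match.

1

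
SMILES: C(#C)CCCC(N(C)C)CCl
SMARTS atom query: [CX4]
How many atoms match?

7

Check the 11 heavy atoms by environment: 7× C (X4) → match; 2× C (X2) → no; 1× Cl (X1) → no; 1× N (X3) → no.
That gives 7 matching atoms.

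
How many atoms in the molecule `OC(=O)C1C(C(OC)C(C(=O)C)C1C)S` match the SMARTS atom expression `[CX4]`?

8

The query [CX4] means: C with X4: aliphatic carbon with exactly 4 total connections (bonds + H).
Check the 15 heavy atoms by environment: 8× C (X4) → match; 2× O (X2) → no; 2× C (X3) → no; 2× O (X1) → no; 1× S (X2) → no.
That gives 8 matching atoms.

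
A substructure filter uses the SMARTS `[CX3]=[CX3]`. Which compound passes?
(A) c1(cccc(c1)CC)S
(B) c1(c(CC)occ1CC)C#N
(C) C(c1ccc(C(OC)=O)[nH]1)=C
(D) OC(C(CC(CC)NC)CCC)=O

[CX3]=[CX3] describes a non-aromatic C=C double bond between two sp2 carbons (an alkene).
(A) has an ethyl group (-CH2CH3) but its C-C bond is a single bond between CX4 carbons, not CX3=CX3.
(B) has an ethyl group (-CH2CH3) but its C-C bond is a single bond between CX4 carbons, not CX3=CX3.
(C) contains a vinyl group (-CH=CH2), which satisfies every atom and bond constraint.
(D) has an ethyl group (-CH2CH3) but its C-C bond is a single bond between CX4 carbons, not CX3=CX3.
So the answer is (C).

C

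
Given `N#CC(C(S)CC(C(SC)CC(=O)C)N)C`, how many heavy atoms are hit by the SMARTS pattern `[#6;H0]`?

2

The query [#6;H0] means: any carbon with no attached hydrogen.
Check the 16 heavy atoms by environment: 3× C (H3) → no; 4× C (H1) → no; 2× C (H2) → no; 1× S (H1) → no; 1× S (H0) → no; 2× C (H0) → match; 1× N (H0) → no; 1× N (H2) → no; 1× O (H0) → no.
That gives 2 matching atoms.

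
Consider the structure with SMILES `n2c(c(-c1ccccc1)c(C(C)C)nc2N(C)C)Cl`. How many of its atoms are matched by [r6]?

12

The query [r6] means: r6 matches atoms in a six-membered ring.
Check the 19 heavy atoms by environment: 2× n (aromatic, in 6-ring) → match; 10× c (aromatic, in 6-ring) → match; 1× Cl (acyclic) → no; 1× N (acyclic) → no; 5× C (acyclic) → no.
Summing the matching environments: 2 + 10 = 12 matching atoms.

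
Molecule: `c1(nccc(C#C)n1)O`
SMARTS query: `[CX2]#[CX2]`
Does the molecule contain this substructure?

Yes

The pattern [CX2]#[CX2] describes a carbon-carbon triple bond — an alkyne.
The molecule carries an ethynyl group (-C#CH), whose atoms satisfy every constraint of the query, so the pattern matches.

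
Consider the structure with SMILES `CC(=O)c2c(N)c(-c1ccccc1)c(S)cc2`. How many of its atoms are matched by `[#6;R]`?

The query [#6;R] means: carbon that is part of a ring.
Check the 17 heavy atoms by environment: 12× c (aromatic, in 6-ring) → match; 1× N (acyclic) → no; 2× C (acyclic) → no; 1× O (acyclic) → no; 1× S (acyclic) → no.
That gives 12 matching atoms.

12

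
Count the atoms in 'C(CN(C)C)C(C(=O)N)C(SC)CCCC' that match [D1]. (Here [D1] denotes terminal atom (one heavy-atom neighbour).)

6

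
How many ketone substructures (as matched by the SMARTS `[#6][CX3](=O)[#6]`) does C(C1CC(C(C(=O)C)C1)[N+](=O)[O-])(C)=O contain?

2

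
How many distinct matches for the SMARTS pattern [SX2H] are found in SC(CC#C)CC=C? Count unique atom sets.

[SX2H] is the SMARTS for a thiol: an aliphatic sulfur with two connections, one being H.
Exactly one fragment in the molecule meets all constraints, giving 1 match.

1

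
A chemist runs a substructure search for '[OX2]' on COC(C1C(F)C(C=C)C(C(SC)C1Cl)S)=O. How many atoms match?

1

The query [OX2] means: aliphatic oxygen with two total connections — ether, hydroxyl, or ester single-bond O.
Check the 17 heavy atoms by environment: 8× C (X4) → no; 3× C (X3) → no; 1× O (X1) → no; 1× O (X2) → match; 2× S (X2) → no; 1× Cl (X1) → no; 1× F (X1) → no.
That gives 1 matching atom.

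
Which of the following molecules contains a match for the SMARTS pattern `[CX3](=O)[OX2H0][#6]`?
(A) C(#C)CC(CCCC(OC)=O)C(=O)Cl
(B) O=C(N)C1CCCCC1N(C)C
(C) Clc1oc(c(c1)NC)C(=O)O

A

[CX3](=O)[OX2H0][#6] describes a carbonyl carbon bonded to an oxygen that is itself bonded to carbon (no H on that O) (an ester).
(A) contains a methyl-ester group (-C(=O)OCH3), which satisfies every atom and bond constraint.
(B) has a primary amide (-C(=O)NH2) but the carbonyl is bonded to N, not to an O-C linkage.
(C) has a carboxylic acid group (-C(=O)OH) but the singly-bonded O carries H (OX2H1, not H0).
So the answer is (A).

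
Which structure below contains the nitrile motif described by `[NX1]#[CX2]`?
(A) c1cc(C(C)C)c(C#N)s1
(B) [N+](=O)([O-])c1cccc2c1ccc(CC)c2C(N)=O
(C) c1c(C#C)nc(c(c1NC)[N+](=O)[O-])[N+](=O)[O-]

[NX1]#[CX2] describes a nitrogen triple-bonded to a two-connected carbon (a nitrile).
(A) contains a nitrile (-C#N), which satisfies every atom and bond constraint.
(B) has a primary amide (-C(=O)NH2) but the nitrogen is NX3, not NX1.
(C) has a nitro group (-[N+](=O)[O-]) but there is no C#N triple bond.
So the answer is (A).

A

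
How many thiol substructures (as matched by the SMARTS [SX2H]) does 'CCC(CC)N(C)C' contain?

[SX2H] is the SMARTS for a thiol: an aliphatic sulfur with two connections, one being H.
No fragment in the molecule satisfies every constraint, giving 0 matches.

0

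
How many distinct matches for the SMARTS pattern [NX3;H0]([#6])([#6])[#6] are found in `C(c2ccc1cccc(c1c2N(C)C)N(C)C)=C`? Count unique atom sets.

[NX3;H0]([#6])([#6])[#6] is the SMARTS for a tertiary amine: a trivalent nitrogen with no H, bonded to three carbons.
The molecule carries 2 separate instances of a dimethylamino group (-N(CH3)2) meeting every constraint; each maps to a distinct set of atoms, giving 2 matches.

2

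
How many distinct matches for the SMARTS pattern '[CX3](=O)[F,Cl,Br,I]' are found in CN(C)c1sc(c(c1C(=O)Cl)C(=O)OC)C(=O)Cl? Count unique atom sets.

[CX3](=O)[F,Cl,Br,I] is the SMARTS for an acyl halide: a carbonyl carbon bonded to a halogen.
The molecule carries 2 separate instances of an acyl chloride (-C(=O)Cl) meeting every constraint; each maps to a distinct set of atoms, giving 2 matches.

2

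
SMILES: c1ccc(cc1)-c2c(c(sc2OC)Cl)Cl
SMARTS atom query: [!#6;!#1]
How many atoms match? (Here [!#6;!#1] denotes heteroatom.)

The query [!#6;!#1] means: not carbon and not hydrogen — any heteroatom.
Check the 15 heavy atoms by environment: 1× s (aromatic) → match; 10× c (aromatic) → no; 2× Cl → match; 1× O → match; 1× C → no.
Summing the matching environments: 1 + 2 + 1 = 4 matching atoms.

4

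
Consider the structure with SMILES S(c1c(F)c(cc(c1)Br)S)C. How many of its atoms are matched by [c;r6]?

Check the 11 heavy atoms by environment: 6× c (aromatic, in 6-ring) → match; 2× S (acyclic) → no; 1× C (acyclic) → no; 1× F (acyclic) → no; 1× Br (acyclic) → no.
That gives 6 matching atoms.

6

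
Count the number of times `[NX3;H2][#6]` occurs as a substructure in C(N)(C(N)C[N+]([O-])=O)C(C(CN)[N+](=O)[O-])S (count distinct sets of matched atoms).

3

[NX3;H2][#6] is the SMARTS for a primary amine: a trivalent nitrogen with two H attached to carbon.
The molecule carries 3 separate instances of a primary amino group (-NH2) meeting every constraint; each maps to a distinct set of atoms, giving 3 matches.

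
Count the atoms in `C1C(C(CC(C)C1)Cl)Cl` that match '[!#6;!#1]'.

2

The query [!#6;!#1] means: not carbon and not hydrogen — any heteroatom.
Check the 9 heavy atoms by environment: 7× C → no; 2× Cl → match.
That gives 2 matching atoms.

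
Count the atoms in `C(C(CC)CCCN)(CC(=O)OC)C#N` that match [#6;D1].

2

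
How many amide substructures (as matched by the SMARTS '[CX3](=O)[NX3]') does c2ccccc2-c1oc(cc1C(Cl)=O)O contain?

0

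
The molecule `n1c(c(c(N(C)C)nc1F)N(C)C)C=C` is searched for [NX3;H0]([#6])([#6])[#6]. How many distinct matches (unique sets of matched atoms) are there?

2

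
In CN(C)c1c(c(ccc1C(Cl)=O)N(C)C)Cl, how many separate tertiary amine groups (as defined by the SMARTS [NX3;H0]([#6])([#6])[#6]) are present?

2

[NX3;H0]([#6])([#6])[#6] is the SMARTS for a tertiary amine: a trivalent nitrogen with no H, bonded to three carbons.
The molecule carries 2 separate instances of a dimethylamino group (-N(CH3)2) meeting every constraint; each maps to a distinct set of atoms, giving 2 matches.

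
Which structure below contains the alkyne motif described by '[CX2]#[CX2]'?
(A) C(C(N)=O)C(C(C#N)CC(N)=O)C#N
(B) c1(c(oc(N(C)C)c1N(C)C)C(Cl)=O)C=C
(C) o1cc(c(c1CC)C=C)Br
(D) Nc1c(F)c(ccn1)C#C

[CX2]#[CX2] describes a carbon-carbon triple bond (an alkyne).
(A) has a nitrile (-C#N) but the triple bond is C#N, not C#C.
(B) has a vinyl group (-CH=CH2) but the C=C is a double bond; both carbons are CX3, not CX2.
(C) has a vinyl group (-CH=CH2) but the C=C is a double bond; both carbons are CX3, not CX2.
(D) contains an ethynyl group (-C#CH), which satisfies every atom and bond constraint.
So the answer is (D).

D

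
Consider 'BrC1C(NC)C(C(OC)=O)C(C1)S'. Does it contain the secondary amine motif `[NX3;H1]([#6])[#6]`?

Yes

The pattern [NX3;H1]([#6])[#6] describes a trivalent nitrogen with one H, bonded to two carbons — a secondary amine.
The molecule carries an N-methylamino group (-NHCH3), whose atoms satisfy every constraint of the query, so the pattern matches.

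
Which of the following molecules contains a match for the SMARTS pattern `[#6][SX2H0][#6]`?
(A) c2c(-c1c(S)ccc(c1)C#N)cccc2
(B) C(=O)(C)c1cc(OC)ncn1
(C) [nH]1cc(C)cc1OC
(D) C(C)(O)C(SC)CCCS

D

[#6][SX2H0][#6] describes an aliphatic sulfur bridging two carbons with no H on the sulfur (a thioether).
(A) has a thiol (-SH) but the sulfur has H1, not H0 bridging two carbons.
(B) has a methoxy ether (-OCH3) but the bridging atom is O, not S.
(C) has a methoxy ether (-OCH3) but the bridging atom is O, not S.
(D) contains a methylthio ether (-SCH3), which satisfies every atom and bond constraint.
So the answer is (D).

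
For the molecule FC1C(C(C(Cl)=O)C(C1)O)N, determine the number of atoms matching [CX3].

1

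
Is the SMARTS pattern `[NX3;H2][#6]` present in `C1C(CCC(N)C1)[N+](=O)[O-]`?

Yes

The pattern [NX3;H2][#6] describes a trivalent nitrogen with two H attached to carbon — a primary amine.
The molecule carries a primary amino group (-NH2), whose atoms satisfy every constraint of the query, so the pattern matches.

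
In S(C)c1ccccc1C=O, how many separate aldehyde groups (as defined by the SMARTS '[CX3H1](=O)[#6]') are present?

[CX3H1](=O)[#6] is the SMARTS for an aldehyde: an sp2 carbon with one H, double-bonded to O and single-bonded to carbon.
Exactly one fragment in the molecule meets all constraints, giving 1 match.

1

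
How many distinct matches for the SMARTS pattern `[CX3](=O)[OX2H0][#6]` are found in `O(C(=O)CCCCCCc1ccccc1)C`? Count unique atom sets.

1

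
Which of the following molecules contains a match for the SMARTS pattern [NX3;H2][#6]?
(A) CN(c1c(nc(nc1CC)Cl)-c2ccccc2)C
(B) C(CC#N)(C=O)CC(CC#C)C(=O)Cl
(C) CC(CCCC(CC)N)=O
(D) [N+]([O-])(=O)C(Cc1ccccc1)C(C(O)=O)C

C

[NX3;H2][#6] describes a trivalent nitrogen with two H attached to carbon (a primary amine).
(A) has a dimethylamino group (-N(CH3)2) but the nitrogen has H0, not H2.
(B) has a nitrile (-C#N) but the nitrogen is NX1 (triple-bonded), not NX3 with two H.
(C) contains a primary amino group (-NH2), which satisfies every atom and bond constraint.
(D) has a nitro group (-[N+](=O)[O-]) but the nitrogen is [N+] with no H, not NX3H2.
So the answer is (C).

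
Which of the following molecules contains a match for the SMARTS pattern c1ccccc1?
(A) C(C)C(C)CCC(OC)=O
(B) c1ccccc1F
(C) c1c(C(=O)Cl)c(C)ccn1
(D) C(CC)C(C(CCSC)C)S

B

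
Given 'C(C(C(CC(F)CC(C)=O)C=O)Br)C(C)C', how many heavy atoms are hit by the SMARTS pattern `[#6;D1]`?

3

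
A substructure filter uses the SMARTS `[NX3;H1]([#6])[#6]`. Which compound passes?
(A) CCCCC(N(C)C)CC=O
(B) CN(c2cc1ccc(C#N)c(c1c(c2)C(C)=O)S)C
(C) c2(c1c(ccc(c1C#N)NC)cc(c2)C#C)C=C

[NX3;H1]([#6])[#6] describes a trivalent nitrogen with one H, bonded to two carbons (a secondary amine).
(A) has a dimethylamino group (-N(CH3)2) but the nitrogen has H0, not H1.
(B) has a dimethylamino group (-N(CH3)2) but the nitrogen has H0, not H1.
(C) contains an N-methylamino group (-NHCH3), which satisfies every atom and bond constraint.
So the answer is (C).

C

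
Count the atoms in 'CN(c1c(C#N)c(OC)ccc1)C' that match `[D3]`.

4

The query [D3] means: atom with exactly three heavy-atom neighbours.
Check the 13 heavy atoms by environment: 3× c (aromatic, D3) → match; 3× c (aromatic, D2) → no; 1× N (D3) → match; 3× C (D1) → no; 1× C (D2) → no; 1× N (D1) → no; 1× O (D2) → no.
Summing the matching environments: 3 + 1 = 4 matching atoms.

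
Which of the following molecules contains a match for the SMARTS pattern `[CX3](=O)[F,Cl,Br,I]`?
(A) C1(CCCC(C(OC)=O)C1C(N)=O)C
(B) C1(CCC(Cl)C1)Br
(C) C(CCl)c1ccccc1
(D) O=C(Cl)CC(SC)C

[CX3](=O)[F,Cl,Br,I] describes a carbonyl carbon bonded to a halogen (an acyl halide).
(A) has a methyl-ester group (-C(=O)OCH3) but the carbonyl is bonded to -O-C, not to a halogen.
(B) has a chloro substituent but the Cl is not on a carbonyl carbon.
(C) has a chloro substituent but the Cl is not on a carbonyl carbon.
(D) contains an acyl chloride (-C(=O)Cl), which satisfies every atom and bond constraint.
So the answer is (D).

D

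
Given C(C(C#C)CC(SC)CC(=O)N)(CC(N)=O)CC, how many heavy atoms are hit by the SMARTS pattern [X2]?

3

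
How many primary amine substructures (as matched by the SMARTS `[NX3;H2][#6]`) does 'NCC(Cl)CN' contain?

2

[NX3;H2][#6] is the SMARTS for a primary amine: a trivalent nitrogen with two H attached to carbon.
The molecule carries 2 separate instances of a primary amino group (-NH2) meeting every constraint; each maps to a distinct set of atoms, giving 2 matches.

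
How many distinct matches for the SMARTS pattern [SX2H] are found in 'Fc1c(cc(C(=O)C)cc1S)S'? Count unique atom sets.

2

[SX2H] is the SMARTS for a thiol: an aliphatic sulfur with two connections, one being H.
The molecule carries 2 separate instances of a thiol (-SH) meeting every constraint; each maps to a distinct set of atoms, giving 2 matches.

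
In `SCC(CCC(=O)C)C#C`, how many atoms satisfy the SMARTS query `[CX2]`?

Check the 10 heavy atoms by environment: 5× C (X4) → no; 1× S (X2) → no; 2× C (X2) → match; 1× C (X3) → no; 1× O (X1) → no.
That gives 2 matching atoms.

2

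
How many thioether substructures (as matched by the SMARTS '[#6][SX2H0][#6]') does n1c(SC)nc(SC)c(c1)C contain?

[#6][SX2H0][#6] is the SMARTS for a thioether: an aliphatic sulfur bridging two carbons with no H on the sulfur.
The molecule carries 2 separate instances of a methylthio ether (-SCH3) meeting every constraint; each maps to a distinct set of atoms, giving 2 matches.

2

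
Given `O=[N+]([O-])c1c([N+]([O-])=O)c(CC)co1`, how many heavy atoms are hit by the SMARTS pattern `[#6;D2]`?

2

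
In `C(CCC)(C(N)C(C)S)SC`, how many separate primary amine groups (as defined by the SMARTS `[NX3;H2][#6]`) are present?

1

[NX3;H2][#6] is the SMARTS for a primary amine: a trivalent nitrogen with two H attached to carbon.
Exactly one fragment in the molecule meets all constraints, giving 1 match.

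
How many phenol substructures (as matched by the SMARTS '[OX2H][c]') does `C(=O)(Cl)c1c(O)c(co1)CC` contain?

1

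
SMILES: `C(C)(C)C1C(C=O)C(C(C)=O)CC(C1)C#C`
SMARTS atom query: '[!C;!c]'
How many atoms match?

The query [!C;!c] means: neither aliphatic nor aromatic carbon — same as [!#6].
Check the 16 heavy atoms by environment: 14× C → no; 2× O → match.
That gives 2 matching atoms.

2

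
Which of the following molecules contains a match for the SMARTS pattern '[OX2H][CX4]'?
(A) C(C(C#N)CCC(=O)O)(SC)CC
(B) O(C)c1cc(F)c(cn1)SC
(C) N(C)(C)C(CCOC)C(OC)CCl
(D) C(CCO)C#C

D

[OX2H][CX4] describes a hydroxyl oxygen bound to an sp3 (X4) carbon (an aliphatic alcohol).
(A) has a carboxylic acid group (-C(=O)OH) but the -OH is on a CX3 carbonyl carbon, not a CX4 carbon.
(B) has a methoxy ether (-OCH3) but the oxygen has H0 (ether), not H1.
(C) has a methoxy ether (-OCH3) but the oxygen has H0 (ether), not H1.
(D) contains a hydroxyl group (-OH), which satisfies every atom and bond constraint.
So the answer is (D).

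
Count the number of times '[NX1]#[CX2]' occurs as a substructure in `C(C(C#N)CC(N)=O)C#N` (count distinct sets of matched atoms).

2

[NX1]#[CX2] is the SMARTS for a nitrile: a nitrogen triple-bonded to a two-connected carbon.
The molecule carries 2 separate instances of a nitrile (-C#N) meeting every constraint; each maps to a distinct set of atoms, giving 2 matches.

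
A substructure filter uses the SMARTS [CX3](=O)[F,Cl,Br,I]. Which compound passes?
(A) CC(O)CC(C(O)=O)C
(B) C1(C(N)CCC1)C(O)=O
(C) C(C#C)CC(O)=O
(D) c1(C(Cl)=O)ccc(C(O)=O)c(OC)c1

D

[CX3](=O)[F,Cl,Br,I] describes a carbonyl carbon bonded to a halogen (an acyl halide).
(A) has a carboxylic acid group (-C(=O)OH) but the carbonyl is bonded to -OH, not to a halogen.
(B) has a carboxylic acid group (-C(=O)OH) but the carbonyl is bonded to -OH, not to a halogen.
(C) has a carboxylic acid group (-C(=O)OH) but the carbonyl is bonded to -OH, not to a halogen.
(D) contains an acyl chloride (-C(=O)Cl), which satisfies every atom and bond constraint.
So the answer is (D).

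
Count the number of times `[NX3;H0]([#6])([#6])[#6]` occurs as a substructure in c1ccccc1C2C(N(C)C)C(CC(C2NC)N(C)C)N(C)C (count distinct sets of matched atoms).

[NX3;H0]([#6])([#6])[#6] is the SMARTS for a tertiary amine: a trivalent nitrogen with no H, bonded to three carbons.
The molecule carries 3 separate instances of a dimethylamino group (-N(CH3)2) meeting every constraint; each maps to a distinct set of atoms, giving 3 matches.

3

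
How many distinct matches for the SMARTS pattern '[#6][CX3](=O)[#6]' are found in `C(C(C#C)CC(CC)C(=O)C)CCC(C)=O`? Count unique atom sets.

2

[#6][CX3](=O)[#6] is the SMARTS for a ketone: a carbonyl carbon (no H) flanked by two carbons.
The molecule carries 2 separate instances of an acetyl/ketone group (-C(=O)CH3) meeting every constraint; each maps to a distinct set of atoms, giving 2 matches.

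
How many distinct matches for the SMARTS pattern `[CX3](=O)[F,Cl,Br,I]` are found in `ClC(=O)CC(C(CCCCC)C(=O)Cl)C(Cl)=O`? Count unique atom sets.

[CX3](=O)[F,Cl,Br,I] is the SMARTS for an acyl halide: a carbonyl carbon bonded to a halogen.
The molecule carries 3 separate instances of an acyl chloride (-C(=O)Cl) meeting every constraint; each maps to a distinct set of atoms, giving 3 matches.

3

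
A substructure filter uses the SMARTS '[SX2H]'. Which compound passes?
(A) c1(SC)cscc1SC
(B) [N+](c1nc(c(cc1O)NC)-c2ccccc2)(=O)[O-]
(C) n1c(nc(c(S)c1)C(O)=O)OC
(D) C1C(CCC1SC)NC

C

[SX2H] describes an aliphatic sulfur with two connections, one being H (a thiol).
(A) has a methylthio ether (-SCH3) but the sulfur has H0 (bonded to two carbons), not H1.
(B) has a hydroxyl group (-OH) but it is an -OH, not an -SH.
(C) contains a thiol (-SH), which satisfies every atom and bond constraint.
(D) has a methylthio ether (-SCH3) but the sulfur has H0 (bonded to two carbons), not H1.
So the answer is (C).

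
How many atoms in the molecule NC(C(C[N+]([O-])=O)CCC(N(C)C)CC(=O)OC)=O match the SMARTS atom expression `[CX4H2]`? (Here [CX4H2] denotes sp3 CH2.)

Check the 19 heavy atoms by environment: 4× C (H2, X4) → match; 2× C (H1, X4) → no; 1× N (H0, X3) → no; 3× C (H3, X4) → no; 2× C (H0, X3) → no; 3× O (H0, X1) → no; 1× N (H2, X3) → no; 1× N (charge +1, H0, X3) → no; 1× O (charge -1, H0, X1) → no; 1× O (H0, X2) → no.
That gives 4 matching atoms.

4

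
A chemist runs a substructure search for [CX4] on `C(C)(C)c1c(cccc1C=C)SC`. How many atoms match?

4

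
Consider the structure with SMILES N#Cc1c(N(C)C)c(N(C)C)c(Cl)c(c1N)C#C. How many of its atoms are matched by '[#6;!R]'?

The query [#6;!R] means: carbon not in any ring.
Check the 18 heavy atoms by environment: 6× c (aromatic, in 6-ring) → no; 7× C (acyclic) → match; 4× N (acyclic) → no; 1× Cl (acyclic) → no.
That gives 7 matching atoms.

7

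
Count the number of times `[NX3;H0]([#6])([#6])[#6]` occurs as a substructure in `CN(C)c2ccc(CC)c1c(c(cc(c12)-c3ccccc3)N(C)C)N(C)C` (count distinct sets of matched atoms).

[NX3;H0]([#6])([#6])[#6] is the SMARTS for a tertiary amine: a trivalent nitrogen with no H, bonded to three carbons.
The molecule carries 3 separate instances of a dimethylamino group (-N(CH3)2) meeting every constraint; each maps to a distinct set of atoms, giving 3 matches.

3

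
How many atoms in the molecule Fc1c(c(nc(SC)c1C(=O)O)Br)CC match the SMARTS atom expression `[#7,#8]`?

Check the 15 heavy atoms by environment: 1× n (aromatic) → match; 5× c (aromatic) → no; 4× C → no; 2× O → match; 1× F → no; 1× S → no; 1× Br → no.
Summing the matching environments: 1 + 2 = 3 matching atoms.

3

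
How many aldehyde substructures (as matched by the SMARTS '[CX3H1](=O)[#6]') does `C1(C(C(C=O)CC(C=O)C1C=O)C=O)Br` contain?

4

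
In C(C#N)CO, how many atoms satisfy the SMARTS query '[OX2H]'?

1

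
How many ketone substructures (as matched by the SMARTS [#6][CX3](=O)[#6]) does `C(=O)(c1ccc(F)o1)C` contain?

1

[#6][CX3](=O)[#6] is the SMARTS for a ketone: a carbonyl carbon (no H) flanked by two carbons.
Exactly one fragment in the molecule meets all constraints, giving 1 match.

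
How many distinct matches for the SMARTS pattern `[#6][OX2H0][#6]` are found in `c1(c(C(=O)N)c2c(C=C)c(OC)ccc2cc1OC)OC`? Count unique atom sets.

[#6][OX2H0][#6] is the SMARTS for an ether: an aliphatic oxygen bridging two carbons with no H on the oxygen.
The molecule carries 3 separate instances of a methoxy ether (-OCH3) meeting every constraint; each maps to a distinct set of atoms, giving 3 matches.

3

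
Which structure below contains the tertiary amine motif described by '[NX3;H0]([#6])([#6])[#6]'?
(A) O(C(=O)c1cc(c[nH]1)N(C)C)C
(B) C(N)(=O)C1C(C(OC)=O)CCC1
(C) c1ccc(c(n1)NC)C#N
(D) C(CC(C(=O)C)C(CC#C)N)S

A

[NX3;H0]([#6])([#6])[#6] describes a trivalent nitrogen with no H, bonded to three carbons (a tertiary amine).
(A) contains a dimethylamino group (-N(CH3)2), which satisfies every atom and bond constraint.
(B) has a primary amide (-C(=O)NH2) but the amide nitrogen has H2 and only one carbon neighbour.
(C) has an N-methylamino group (-NHCH3) but the nitrogen still has one H (H1), not H0.
(D) has a primary amino group (-NH2) but the nitrogen has H2, not H0 with three carbons.
So the answer is (A).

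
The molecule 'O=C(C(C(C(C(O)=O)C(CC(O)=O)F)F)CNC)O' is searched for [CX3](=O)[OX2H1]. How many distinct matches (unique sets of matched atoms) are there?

3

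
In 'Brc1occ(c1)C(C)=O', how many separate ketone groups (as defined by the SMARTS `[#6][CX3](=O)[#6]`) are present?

1

[#6][CX3](=O)[#6] is the SMARTS for a ketone: a carbonyl carbon (no H) flanked by two carbons.
Exactly one fragment in the molecule meets all constraints, giving 1 match.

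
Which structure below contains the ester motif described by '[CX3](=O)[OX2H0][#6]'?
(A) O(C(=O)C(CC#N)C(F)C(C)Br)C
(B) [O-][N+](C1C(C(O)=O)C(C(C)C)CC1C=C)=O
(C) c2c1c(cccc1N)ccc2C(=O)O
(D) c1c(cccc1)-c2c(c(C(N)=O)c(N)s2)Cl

A

[CX3](=O)[OX2H0][#6] describes a carbonyl carbon bonded to an oxygen that is itself bonded to carbon (no H on that O) (an ester).
(A) contains a methyl-ester group (-C(=O)OCH3), which satisfies every atom and bond constraint.
(B) has a carboxylic acid group (-C(=O)OH) but the singly-bonded O carries H (OX2H1, not H0).
(C) has a carboxylic acid group (-C(=O)OH) but the singly-bonded O carries H (OX2H1, not H0).
(D) has a primary amide (-C(=O)NH2) but the carbonyl is bonded to N, not to an O-C linkage.
So the answer is (A).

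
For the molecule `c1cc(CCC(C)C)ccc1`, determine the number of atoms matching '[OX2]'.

Check the 11 heavy atoms by environment: 5× C (X4) → no; 6× c (aromatic, X3) → no.
No environment satisfies the query, so 0 matching atoms.

0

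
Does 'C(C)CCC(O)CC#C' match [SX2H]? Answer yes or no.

The pattern [SX2H] describes an aliphatic sulfur with two connections, one being H — a thiol.
The closest candidate here is a hydroxyl group (-OH), but it is an -OH, not an -SH. No other fragment satisfies the full query, so there is no match.

No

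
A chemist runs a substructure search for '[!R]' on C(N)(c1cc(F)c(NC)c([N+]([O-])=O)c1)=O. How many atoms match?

9

The query [!R] means: !R matches any atom not in a ring.
Check the 15 heavy atoms by environment: 6× c (aromatic, in 6-ring) → no; 2× N (acyclic) → match; 2× C (acyclic) → match; 1× N (charge +1, acyclic) → match; 1× O (charge -1, acyclic) → match; 2× O (acyclic) → match; 1× F (acyclic) → match.
Summing the matching environments: 2 + 2 + 1 + 1 + 2 + 1 = 9 matching atoms.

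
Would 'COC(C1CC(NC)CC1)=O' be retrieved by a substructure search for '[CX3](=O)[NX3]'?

The pattern [CX3](=O)[NX3] describes a carbonyl carbon bonded to a trivalent nitrogen — an amide.
The closest candidate here is a methyl-ester group (-C(=O)OCH3), but the carbonyl is bonded to O, not to an NX3 nitrogen. No other fragment satisfies the full query, so there is no match.

No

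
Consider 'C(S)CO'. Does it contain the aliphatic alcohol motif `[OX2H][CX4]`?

The pattern [OX2H][CX4] describes a hydroxyl oxygen bound to an sp3 (X4) carbon — an aliphatic alcohol.
The molecule carries a hydroxyl group (-OH), whose atoms satisfy every constraint of the query, so the pattern matches.

Yes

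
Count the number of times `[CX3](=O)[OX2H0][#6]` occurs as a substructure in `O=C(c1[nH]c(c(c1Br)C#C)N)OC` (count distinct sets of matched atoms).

1

[CX3](=O)[OX2H0][#6] is the SMARTS for an ester: a carbonyl carbon bonded to an oxygen that is itself bonded to carbon (no H on that O).
Exactly one fragment in the molecule meets all constraints, giving 1 match.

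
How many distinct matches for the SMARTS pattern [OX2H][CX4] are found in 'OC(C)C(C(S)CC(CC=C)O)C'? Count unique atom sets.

[OX2H][CX4] is the SMARTS for an aliphatic alcohol: a hydroxyl oxygen bound to an sp3 (X4) carbon.
The molecule carries 2 separate instances of a hydroxyl group (-OH) meeting every constraint; each maps to a distinct set of atoms, giving 2 matches.

2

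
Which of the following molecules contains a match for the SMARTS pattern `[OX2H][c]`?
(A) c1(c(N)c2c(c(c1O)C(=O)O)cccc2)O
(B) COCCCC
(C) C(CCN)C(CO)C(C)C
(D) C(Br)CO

A

[OX2H][c] describes a hydroxyl oxygen attached to an aromatic carbon (a phenol).
(A) contains a hydroxyl group (-OH), which satisfies every atom and bond constraint.
(B) has a methoxy ether (-OCH3) but the oxygen has H0, not H1.
(C) has a hydroxyl group (-OH) but the -OH is on an aliphatic carbon, not an aromatic c.
(D) has a hydroxyl group (-OH) but the -OH is on an aliphatic carbon, not an aromatic c.
So the answer is (A).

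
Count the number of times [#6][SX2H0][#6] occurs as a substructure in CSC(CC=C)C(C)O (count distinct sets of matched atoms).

1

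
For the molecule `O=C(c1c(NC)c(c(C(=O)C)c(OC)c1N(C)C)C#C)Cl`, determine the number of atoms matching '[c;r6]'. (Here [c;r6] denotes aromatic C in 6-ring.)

6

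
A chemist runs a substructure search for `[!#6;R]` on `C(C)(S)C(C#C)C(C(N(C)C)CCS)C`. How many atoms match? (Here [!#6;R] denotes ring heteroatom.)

The query [!#6;R] means: non-carbon atom that is part of a ring.
Check the 15 heavy atoms by environment: 12× C (acyclic) → no; 2× S (acyclic) → no; 1× N (acyclic) → no.
No environment satisfies the query, so 0 matching atoms.

0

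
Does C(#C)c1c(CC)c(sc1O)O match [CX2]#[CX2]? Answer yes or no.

Yes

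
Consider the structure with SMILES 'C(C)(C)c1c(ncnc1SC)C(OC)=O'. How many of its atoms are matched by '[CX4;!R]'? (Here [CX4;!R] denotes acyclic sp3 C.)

5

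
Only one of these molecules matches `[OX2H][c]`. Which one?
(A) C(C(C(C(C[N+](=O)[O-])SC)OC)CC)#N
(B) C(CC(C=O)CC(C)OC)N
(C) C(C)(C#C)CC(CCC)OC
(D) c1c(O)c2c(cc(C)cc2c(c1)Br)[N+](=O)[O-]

D

[OX2H][c] describes a hydroxyl oxygen attached to an aromatic carbon (a phenol).
(A) has a methoxy ether (-OCH3) but the oxygen has H0, not H1.
(B) has a methoxy ether (-OCH3) but the oxygen has H0, not H1.
(C) has a methoxy ether (-OCH3) but the oxygen has H0, not H1.
(D) contains a hydroxyl group (-OH), which satisfies every atom and bond constraint.
So the answer is (D).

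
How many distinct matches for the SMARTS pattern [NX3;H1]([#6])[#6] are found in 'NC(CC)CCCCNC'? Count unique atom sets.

1

[NX3;H1]([#6])[#6] is the SMARTS for a secondary amine: a trivalent nitrogen with one H, bonded to two carbons.
Exactly one fragment in the molecule meets all constraints, giving 1 match.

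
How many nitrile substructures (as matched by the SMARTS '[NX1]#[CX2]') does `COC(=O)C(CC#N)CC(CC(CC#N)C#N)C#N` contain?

[NX1]#[CX2] is the SMARTS for a nitrile: a nitrogen triple-bonded to a two-connected carbon.
The molecule carries 4 separate instances of a nitrile (-C#N) meeting every constraint; each maps to a distinct set of atoms, giving 4 matches.

4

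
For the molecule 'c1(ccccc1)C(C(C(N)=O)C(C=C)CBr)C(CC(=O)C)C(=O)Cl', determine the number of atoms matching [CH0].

The query [CH0] means: aliphatic carbon with no attached hydrogen.
Check the 24 heavy atoms by environment: 3× C (H2) → no; 5× C (H1) → no; 1× c (aromatic, H0) → no; 5× c (aromatic, H1) → no; 3× C (H0) → match; 3× O (H0) → no; 1× C (H3) → no; 1× Br (H0) → no; 1× N (H2) → no; 1× Cl (H0) → no.
That gives 3 matching atoms.

3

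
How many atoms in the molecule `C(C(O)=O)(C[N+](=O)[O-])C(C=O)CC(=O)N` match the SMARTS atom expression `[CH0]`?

2

Check the 15 heavy atoms by environment: 2× C (H2) → no; 3× C (H1) → no; 2× C (H0) → match; 4× O (H0) → no; 1× N (H2) → no; 1× O (H1) → no; 1× N (charge +1, H0) → no; 1× O (charge -1, H0) → no.
That gives 2 matching atoms.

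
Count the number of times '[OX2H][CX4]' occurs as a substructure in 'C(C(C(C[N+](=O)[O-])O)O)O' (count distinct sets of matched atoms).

[OX2H][CX4] is the SMARTS for an aliphatic alcohol: a hydroxyl oxygen bound to an sp3 (X4) carbon.
The molecule carries 3 separate instances of a hydroxyl group (-OH) meeting every constraint; each maps to a distinct set of atoms, giving 3 matches.

3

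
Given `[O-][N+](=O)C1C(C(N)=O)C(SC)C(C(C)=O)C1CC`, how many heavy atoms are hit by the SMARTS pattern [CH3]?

Check the 18 heavy atoms by environment: 5× C (H1) → no; 1× C (H2) → no; 3× C (H3) → match; 2× C (H0) → no; 3× O (H0) → no; 1× N (H2) → no; 1× N (charge +1, H0) → no; 1× O (charge -1, H0) → no; 1× S (H0) → no.
That gives 3 matching atoms.

3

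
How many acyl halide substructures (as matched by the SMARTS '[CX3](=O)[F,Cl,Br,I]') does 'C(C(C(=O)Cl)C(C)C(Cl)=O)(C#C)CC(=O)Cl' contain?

[CX3](=O)[F,Cl,Br,I] is the SMARTS for an acyl halide: a carbonyl carbon bonded to a halogen.
The molecule carries 3 separate instances of an acyl chloride (-C(=O)Cl) meeting every constraint; each maps to a distinct set of atoms, giving 3 matches.

3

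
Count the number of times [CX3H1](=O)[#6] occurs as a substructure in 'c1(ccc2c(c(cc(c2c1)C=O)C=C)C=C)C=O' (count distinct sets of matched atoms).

2

[CX3H1](=O)[#6] is the SMARTS for an aldehyde: an sp2 carbon with one H, double-bonded to O and single-bonded to carbon.
The molecule carries 2 separate instances of an aldehyde (-CHO) meeting every constraint; each maps to a distinct set of atoms, giving 2 matches.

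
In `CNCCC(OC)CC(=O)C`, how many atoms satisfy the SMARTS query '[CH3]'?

3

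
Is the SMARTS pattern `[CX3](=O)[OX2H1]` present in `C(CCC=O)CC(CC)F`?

No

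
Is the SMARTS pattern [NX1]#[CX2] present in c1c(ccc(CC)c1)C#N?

The pattern [NX1]#[CX2] describes a nitrogen triple-bonded to a two-connected carbon — a nitrile.
The molecule carries a nitrile (-C#N), whose atoms satisfy every constraint of the query, so the pattern matches.

Yes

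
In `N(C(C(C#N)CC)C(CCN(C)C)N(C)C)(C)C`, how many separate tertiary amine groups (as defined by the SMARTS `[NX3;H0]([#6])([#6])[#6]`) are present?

3

[NX3;H0]([#6])([#6])[#6] is the SMARTS for a tertiary amine: a trivalent nitrogen with no H, bonded to three carbons.
The molecule carries 3 separate instances of a dimethylamino group (-N(CH3)2) meeting every constraint; each maps to a distinct set of atoms, giving 3 matches.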